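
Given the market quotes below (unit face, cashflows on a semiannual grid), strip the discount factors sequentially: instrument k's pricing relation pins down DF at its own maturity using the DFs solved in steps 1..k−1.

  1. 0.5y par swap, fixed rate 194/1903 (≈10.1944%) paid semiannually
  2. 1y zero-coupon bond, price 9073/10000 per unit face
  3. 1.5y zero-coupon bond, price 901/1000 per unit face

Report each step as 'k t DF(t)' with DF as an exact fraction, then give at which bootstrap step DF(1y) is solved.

1 1/2 1903/2000
2 1 9073/10000
3 3/2 901/1000
DF(1y) is solved at step 2

step 1 [0.5y] swap r/2=97/1903: DF=(1 − 97/1903·(0))/(1+97/1903) = 1903/2000 ≈ 0.951500
step 2 [1y] zero: DF = P = 9073/10000 ≈ 0.907300
step 3 [1.5y] zero: DF = P = 901/1000 ≈ 0.901000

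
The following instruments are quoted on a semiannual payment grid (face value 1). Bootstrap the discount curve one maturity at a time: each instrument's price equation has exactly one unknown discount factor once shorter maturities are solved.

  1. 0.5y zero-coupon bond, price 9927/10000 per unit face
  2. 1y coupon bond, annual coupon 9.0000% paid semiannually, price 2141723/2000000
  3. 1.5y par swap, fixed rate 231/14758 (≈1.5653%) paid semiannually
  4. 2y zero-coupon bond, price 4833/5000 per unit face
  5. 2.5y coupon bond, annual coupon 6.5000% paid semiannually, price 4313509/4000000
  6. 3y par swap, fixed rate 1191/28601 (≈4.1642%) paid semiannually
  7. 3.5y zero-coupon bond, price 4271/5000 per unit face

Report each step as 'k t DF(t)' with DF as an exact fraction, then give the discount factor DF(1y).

1 1/2 9927/10000
2 1 491/500
3 3/2 9769/10000
4 2 4833/5000
5 5/2 9211/10000
6 3 8809/10000
7 7/2 4271/5000
DF(1y) = 491/500 ≈ 0.982000

step 1 [0.5y] zero: DF = P = 9927/10000 ≈ 0.992700
step 2 [1y] bond c/2=9/200: DF=(2141723/2000000 − 9/200·(0.992700))/(1+9/200) = 491/500 ≈ 0.982000
step 3 [1.5y] swap r/2=231/29516: DF=(1 − 231/29516·(0.992700+0.982000))/(1+231/29516) = 9769/10000 ≈ 0.976900
step 4 [2y] zero: DF = P = 4833/5000 ≈ 0.966600
step 5 [2.5y] bond c/2=13/400: DF=(4313509/4000000 − 13/400·(0.992700+0.982000+0.976900+0.966600))/(1+13/400) = 9211/10000 ≈ 0.921100
step 6 [3y] swap r/2=1191/57202: DF=(1 − 1191/57202·(0.992700+0.982000+0.976900+0.966600+0.921100))/(1+1191/57202) = 8809/10000 ≈ 0.880900
step 7 [3.5y] zero: DF = P = 4271/5000 ≈ 0.854200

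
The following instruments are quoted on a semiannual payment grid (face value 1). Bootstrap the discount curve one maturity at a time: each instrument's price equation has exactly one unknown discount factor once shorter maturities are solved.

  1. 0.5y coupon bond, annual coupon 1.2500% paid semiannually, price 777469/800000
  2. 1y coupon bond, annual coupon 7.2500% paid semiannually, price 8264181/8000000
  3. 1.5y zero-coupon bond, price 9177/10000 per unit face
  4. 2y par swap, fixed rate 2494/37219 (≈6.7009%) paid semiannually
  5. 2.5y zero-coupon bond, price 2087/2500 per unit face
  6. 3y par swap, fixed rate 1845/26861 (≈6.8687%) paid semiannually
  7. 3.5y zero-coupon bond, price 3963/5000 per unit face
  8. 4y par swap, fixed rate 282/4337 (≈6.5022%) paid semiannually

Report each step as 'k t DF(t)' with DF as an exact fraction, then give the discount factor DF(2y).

1 1/2 4829/5000
2 1 9631/10000
3 3/2 9177/10000
4 2 8753/10000
5 5/2 2087/2500
6 3 1631/2000
7 7/2 3963/5000
8 4 484/625
DF(2y) = 8753/10000 ≈ 0.875300

step 1 [0.5y] bond c/2=1/160: DF=(777469/800000 − 1/160·(0))/(1+1/160) = 4829/5000 ≈ 0.965800
step 2 [1y] bond c/2=29/800: DF=(8264181/8000000 − 29/800·(0.965800))/(1+29/800) = 9631/10000 ≈ 0.963100
step 3 [1.5y] zero: DF = P = 9177/10000 ≈ 0.917700
step 4 [2y] swap r/2=1247/37219: DF=(1 − 1247/37219·(0.965800+0.963100+0.917700))/(1+1247/37219) = 8753/10000 ≈ 0.875300
step 5 [2.5y] zero: DF = P = 2087/2500 ≈ 0.834800
step 6 [3y] swap r/2=1845/53722: DF=(1 − 1845/53722·(0.965800+0.963100+0.917700+0.875300+0.834800))/(1+1845/53722) = 1631/2000 ≈ 0.815500
step 7 [3.5y] zero: DF = P = 3963/5000 ≈ 0.792600
step 8 [4y] swap r/2=141/4337: DF=(1 − 141/4337·(0.965800+0.963100+0.917700+0.875300+0.834800+0.815500+0.792600))/(1+141/4337) = 484/625 ≈ 0.774400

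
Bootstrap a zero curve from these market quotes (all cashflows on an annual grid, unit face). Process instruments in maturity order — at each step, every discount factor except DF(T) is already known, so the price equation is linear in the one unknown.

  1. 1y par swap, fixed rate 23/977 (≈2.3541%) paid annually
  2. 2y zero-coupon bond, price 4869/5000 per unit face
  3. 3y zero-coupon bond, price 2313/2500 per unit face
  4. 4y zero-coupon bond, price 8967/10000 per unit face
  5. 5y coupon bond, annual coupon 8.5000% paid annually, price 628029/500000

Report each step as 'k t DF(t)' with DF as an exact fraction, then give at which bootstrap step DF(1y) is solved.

step 1 [1y] swap r/1=23/977: DF=(1 − 23/977·(0))/(1+23/977) = 977/1000 ≈ 0.977000
step 2 [2y] zero: DF = P = 4869/5000 ≈ 0.973800
step 3 [3y] zero: DF = P = 2313/2500 ≈ 0.925200
step 4 [4y] zero: DF = P = 8967/10000 ≈ 0.896700
step 5 [5y] bond c/1=17/200: DF=(628029/500000 − 17/200·(0.977000+0.973800+0.925200+0.896700))/(1+17/200) = 8621/10000 ≈ 0.862100

1 1 977/1000
2 2 4869/5000
3 3 2313/2500
4 4 8967/10000
5 5 8621/10000
DF(1y) is solved at step 1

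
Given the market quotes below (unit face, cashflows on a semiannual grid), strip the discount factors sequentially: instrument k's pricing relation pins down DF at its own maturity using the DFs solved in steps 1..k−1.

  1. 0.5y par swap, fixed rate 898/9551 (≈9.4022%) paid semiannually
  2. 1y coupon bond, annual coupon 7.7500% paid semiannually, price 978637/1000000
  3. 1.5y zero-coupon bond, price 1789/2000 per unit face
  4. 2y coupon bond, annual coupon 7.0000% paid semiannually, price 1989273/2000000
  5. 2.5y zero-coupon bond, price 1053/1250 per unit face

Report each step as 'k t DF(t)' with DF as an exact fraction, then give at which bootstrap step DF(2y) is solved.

step 1 [0.5y] swap r/2=449/9551: DF=(1 − 449/9551·(0))/(1+449/9551) = 9551/10000 ≈ 0.955100
step 2 [1y] bond c/2=31/800: DF=(978637/1000000 − 31/800·(0.955100))/(1+31/800) = 1813/2000 ≈ 0.906500
step 3 [1.5y] zero: DF = P = 1789/2000 ≈ 0.894500
step 4 [2y] bond c/2=7/200: DF=(1989273/2000000 − 7/200·(0.955100+0.906500+0.894500))/(1+7/200) = 4339/5000 ≈ 0.867800
step 5 [2.5y] zero: DF = P = 1053/1250 ≈ 0.842400

1 1/2 9551/10000
2 1 1813/2000
3 3/2 1789/2000
4 2 4339/5000
5 5/2 1053/1250
DF(2y) is solved at step 4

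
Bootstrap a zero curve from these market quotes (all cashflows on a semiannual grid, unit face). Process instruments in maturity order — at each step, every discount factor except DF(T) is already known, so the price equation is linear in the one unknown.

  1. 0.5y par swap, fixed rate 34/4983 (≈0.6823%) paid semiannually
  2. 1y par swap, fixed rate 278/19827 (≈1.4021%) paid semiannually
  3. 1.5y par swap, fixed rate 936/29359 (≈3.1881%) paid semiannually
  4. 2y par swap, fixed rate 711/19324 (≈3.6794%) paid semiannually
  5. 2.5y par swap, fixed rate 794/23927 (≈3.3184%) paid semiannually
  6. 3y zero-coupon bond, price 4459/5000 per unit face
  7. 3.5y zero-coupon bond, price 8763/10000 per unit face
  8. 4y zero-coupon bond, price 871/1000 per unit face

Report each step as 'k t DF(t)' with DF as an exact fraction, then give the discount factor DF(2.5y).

1 1/2 4983/5000
2 1 9861/10000
3 3/2 2383/2500
4 2 9289/10000
5 5/2 4603/5000
6 3 4459/5000
7 7/2 8763/10000
8 4 871/1000
DF(2.5y) = 4603/5000 ≈ 0.920600

step 1 [0.5y] swap r/2=17/4983: DF=(1 − 17/4983·(0))/(1+17/4983) = 4983/5000 ≈ 0.996600
step 2 [1y] swap r/2=139/19827: DF=(1 − 139/19827·(0.996600))/(1+139/19827) = 9861/10000 ≈ 0.986100
step 3 [1.5y] swap r/2=468/29359: DF=(1 − 468/29359·(0.996600+0.986100))/(1+468/29359) = 2383/2500 ≈ 0.953200
step 4 [2y] swap r/2=711/38648: DF=(1 − 711/38648·(0.996600+0.986100+0.953200))/(1+711/38648) = 9289/10000 ≈ 0.928900
step 5 [2.5y] swap r/2=397/23927: DF=(1 − 397/23927·(0.996600+0.986100+0.953200+0.928900))/(1+397/23927) = 4603/5000 ≈ 0.920600
step 6 [3y] zero: DF = P = 4459/5000 ≈ 0.891800
step 7 [3.5y] zero: DF = P = 8763/10000 ≈ 0.876300
step 8 [4y] zero: DF = P = 871/1000 ≈ 0.871000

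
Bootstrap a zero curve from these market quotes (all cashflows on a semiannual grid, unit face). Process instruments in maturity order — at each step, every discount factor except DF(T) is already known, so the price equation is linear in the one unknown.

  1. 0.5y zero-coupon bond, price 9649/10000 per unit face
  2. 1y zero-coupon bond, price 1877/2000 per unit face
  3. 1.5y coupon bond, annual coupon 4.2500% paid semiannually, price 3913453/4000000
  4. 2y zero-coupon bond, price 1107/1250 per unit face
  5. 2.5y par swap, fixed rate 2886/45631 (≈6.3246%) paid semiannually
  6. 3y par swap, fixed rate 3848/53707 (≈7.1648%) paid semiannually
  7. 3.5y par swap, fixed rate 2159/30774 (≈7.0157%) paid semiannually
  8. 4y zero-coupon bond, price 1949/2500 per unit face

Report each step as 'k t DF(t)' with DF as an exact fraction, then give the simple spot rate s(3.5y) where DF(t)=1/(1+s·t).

step 1 [0.5y] zero: DF = P = 9649/10000 ≈ 0.964900
step 2 [1y] zero: DF = P = 1877/2000 ≈ 0.938500
step 3 [1.5y] bond c/2=17/800: DF=(3913453/4000000 − 17/800·(0.964900+0.938500))/(1+17/800) = 574/625 ≈ 0.918400
step 4 [2y] zero: DF = P = 1107/1250 ≈ 0.885600
step 5 [2.5y] swap r/2=1443/45631: DF=(1 − 1443/45631·(0.964900+0.938500+0.918400+0.885600))/(1+1443/45631) = 8557/10000 ≈ 0.855700
step 6 [3y] swap r/2=1924/53707: DF=(1 − 1924/53707·(0.964900+0.938500+0.918400+0.885600+0.855700))/(1+1924/53707) = 2019/2500 ≈ 0.807600
step 7 [3.5y] swap r/2=2159/61548: DF=(1 − 2159/61548·(0.964900+0.938500+0.918400+0.885600+0.855700+0.807600))/(1+2159/61548) = 7841/10000 ≈ 0.784100
step 8 [4y] zero: DF = P = 1949/2500 ≈ 0.779600

1 1/2 9649/10000
2 1 1877/2000
3 3/2 574/625
4 2 1107/1250
5 5/2 8557/10000
6 3 2019/2500
7 7/2 7841/10000
8 4 1949/2500
s(3.5y) = (1/(7841/10000) − 1)/(7/2) = 4318/54887 ≈ 7.8671%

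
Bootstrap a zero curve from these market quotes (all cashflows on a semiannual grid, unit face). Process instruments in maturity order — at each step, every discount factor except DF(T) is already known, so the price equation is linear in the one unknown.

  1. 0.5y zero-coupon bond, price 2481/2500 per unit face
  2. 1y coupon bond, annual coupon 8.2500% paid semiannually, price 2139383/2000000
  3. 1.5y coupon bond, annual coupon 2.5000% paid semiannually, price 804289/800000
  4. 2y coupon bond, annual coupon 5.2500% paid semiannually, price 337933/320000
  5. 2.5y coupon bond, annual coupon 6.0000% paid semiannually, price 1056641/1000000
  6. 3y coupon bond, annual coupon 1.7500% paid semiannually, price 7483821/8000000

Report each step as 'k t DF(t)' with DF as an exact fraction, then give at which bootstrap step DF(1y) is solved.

1 1/2 2481/2500
2 1 247/250
3 3/2 1937/2000
4 2 596/625
5 5/2 4561/5000
6 3 1107/1250
DF(1y) is solved at step 2

step 1 [0.5y] zero: DF = P = 2481/2500 ≈ 0.992400
step 2 [1y] bond c/2=33/800: DF=(2139383/2000000 − 33/800·(0.992400))/(1+33/800) = 247/250 ≈ 0.988000
step 3 [1.5y] bond c/2=1/80: DF=(804289/800000 − 1/80·(0.992400+0.988000))/(1+1/80) = 1937/2000 ≈ 0.968500
step 4 [2y] bond c/2=21/800: DF=(337933/320000 − 21/800·(0.992400+0.988000+0.968500))/(1+21/800) = 596/625 ≈ 0.953600
step 5 [2.5y] bond c/2=3/100: DF=(1056641/1000000 − 3/100·(0.992400+0.988000+0.968500+0.953600))/(1+3/100) = 4561/5000 ≈ 0.912200
step 6 [3y] bond c/2=7/800: DF=(7483821/8000000 − 7/800·(0.992400+0.988000+0.968500+0.953600+0.912200))/(1+7/800) = 1107/1250 ≈ 0.885600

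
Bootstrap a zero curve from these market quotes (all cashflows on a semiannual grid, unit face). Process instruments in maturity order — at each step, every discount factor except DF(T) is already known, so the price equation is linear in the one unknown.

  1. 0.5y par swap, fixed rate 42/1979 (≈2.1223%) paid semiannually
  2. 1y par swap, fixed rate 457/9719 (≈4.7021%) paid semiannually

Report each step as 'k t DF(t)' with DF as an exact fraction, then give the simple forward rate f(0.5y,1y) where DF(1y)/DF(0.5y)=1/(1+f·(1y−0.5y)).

step 1 [0.5y] swap r/2=21/1979: DF=(1 − 21/1979·(0))/(1+21/1979) = 1979/2000 ≈ 0.989500
step 2 [1y] swap r/2=457/19438: DF=(1 − 457/19438·(0.989500))/(1+457/19438) = 9543/10000 ≈ 0.954300

1 1/2 1979/2000
2 1 9543/10000
f(0.5y,1y) = ((1979/2000)/(9543/10000) − 1)/(1/2) = 704/9543 ≈ 7.3771%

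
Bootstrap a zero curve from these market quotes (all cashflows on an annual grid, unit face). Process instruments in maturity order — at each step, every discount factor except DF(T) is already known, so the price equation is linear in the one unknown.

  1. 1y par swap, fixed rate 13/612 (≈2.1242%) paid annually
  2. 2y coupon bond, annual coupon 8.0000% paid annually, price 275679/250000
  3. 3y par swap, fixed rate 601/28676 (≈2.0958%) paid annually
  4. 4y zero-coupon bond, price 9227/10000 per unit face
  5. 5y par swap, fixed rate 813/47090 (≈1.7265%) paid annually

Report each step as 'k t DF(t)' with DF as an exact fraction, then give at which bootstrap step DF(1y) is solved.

step 1 [1y] swap r/1=13/612: DF=(1 − 13/612·(0))/(1+13/612) = 612/625 ≈ 0.979200
step 2 [2y] bond c/1=2/25: DF=(275679/250000 − 2/25·(0.979200))/(1+2/25) = 1897/2000 ≈ 0.948500
step 3 [3y] swap r/1=601/28676: DF=(1 − 601/28676·(0.979200+0.948500))/(1+601/28676) = 9399/10000 ≈ 0.939900
step 4 [4y] zero: DF = P = 9227/10000 ≈ 0.922700
step 5 [5y] swap r/1=813/47090: DF=(1 − 813/47090·(0.979200+0.948500+0.939900+0.922700))/(1+813/47090) = 9187/10000 ≈ 0.918700

1 1 612/625
2 2 1897/2000
3 3 9399/10000
4 4 9227/10000
5 5 9187/10000
DF(1y) is solved at step 1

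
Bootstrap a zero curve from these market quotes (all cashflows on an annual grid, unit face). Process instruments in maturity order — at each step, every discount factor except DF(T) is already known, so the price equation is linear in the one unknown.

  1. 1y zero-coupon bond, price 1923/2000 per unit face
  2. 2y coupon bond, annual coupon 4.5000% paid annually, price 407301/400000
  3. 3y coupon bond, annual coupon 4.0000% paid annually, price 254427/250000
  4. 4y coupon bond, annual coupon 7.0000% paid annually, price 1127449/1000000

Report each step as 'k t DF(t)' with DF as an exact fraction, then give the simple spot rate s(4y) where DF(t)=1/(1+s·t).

1 1 1923/2000
2 2 933/1000
3 3 9057/10000
4 4 1741/2000
s(4y) = (1/(1741/2000) − 1)/(4) = 259/6964 ≈ 3.7191%

step 1 [1y] zero: DF = P = 1923/2000 ≈ 0.961500
step 2 [2y] bond c/1=9/200: DF=(407301/400000 − 9/200·(0.961500))/(1+9/200) = 933/1000 ≈ 0.933000
step 3 [3y] bond c/1=1/25: DF=(254427/250000 − 1/25·(0.961500+0.933000))/(1+1/25) = 9057/10000 ≈ 0.905700
step 4 [4y] bond c/1=7/100: DF=(1127449/1000000 − 7/100·(0.961500+0.933000+0.905700))/(1+7/100) = 1741/2000 ≈ 0.870500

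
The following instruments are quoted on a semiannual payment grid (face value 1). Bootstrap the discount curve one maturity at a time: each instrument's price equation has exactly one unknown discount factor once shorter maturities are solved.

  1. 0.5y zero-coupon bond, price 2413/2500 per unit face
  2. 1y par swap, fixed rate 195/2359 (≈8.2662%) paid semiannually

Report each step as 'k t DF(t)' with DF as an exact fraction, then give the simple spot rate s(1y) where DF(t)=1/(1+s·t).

step 1 [0.5y] zero: DF = P = 2413/2500 ≈ 0.965200
step 2 [1y] swap r/2=195/4718: DF=(1 − 195/4718·(0.965200))/(1+195/4718) = 461/500 ≈ 0.922000

1 1/2 2413/2500
2 1 461/500
s(1y) = (1/(461/500) − 1)/(1) = 39/461 ≈ 8.4599%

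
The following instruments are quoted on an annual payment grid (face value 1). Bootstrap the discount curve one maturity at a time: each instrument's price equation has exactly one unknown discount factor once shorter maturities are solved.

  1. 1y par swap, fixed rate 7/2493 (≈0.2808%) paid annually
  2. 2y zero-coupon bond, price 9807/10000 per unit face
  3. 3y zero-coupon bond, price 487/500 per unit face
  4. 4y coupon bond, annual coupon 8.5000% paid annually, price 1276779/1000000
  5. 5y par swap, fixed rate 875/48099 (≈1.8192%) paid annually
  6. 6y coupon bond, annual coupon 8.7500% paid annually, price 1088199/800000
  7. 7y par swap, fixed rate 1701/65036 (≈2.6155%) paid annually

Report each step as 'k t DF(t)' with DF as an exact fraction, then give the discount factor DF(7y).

step 1 [1y] swap r/1=7/2493: DF=(1 − 7/2493·(0))/(1+7/2493) = 2493/2500 ≈ 0.997200
step 2 [2y] zero: DF = P = 9807/10000 ≈ 0.980700
step 3 [3y] zero: DF = P = 487/500 ≈ 0.974000
step 4 [4y] bond c/1=17/200: DF=(1276779/1000000 − 17/200·(0.997200+0.980700+0.974000))/(1+17/200) = 1891/2000 ≈ 0.945500
step 5 [5y] swap r/1=875/48099: DF=(1 − 875/48099·(0.997200+0.980700+0.974000+0.945500))/(1+875/48099) = 73/80 ≈ 0.912500
step 6 [6y] bond c/1=7/80: DF=(1088199/800000 − 7/80·(0.997200+0.980700+0.974000+0.945500+0.912500))/(1+7/80) = 4319/5000 ≈ 0.863800
step 7 [7y] swap r/1=1701/65036: DF=(1 − 1701/65036·(0.997200+0.980700+0.974000+0.945500+0.912500+0.863800))/(1+1701/65036) = 8299/10000 ≈ 0.829900

1 1 2493/2500
2 2 9807/10000
3 3 487/500
4 4 1891/2000
5 5 73/80
6 6 4319/5000
7 7 8299/10000
DF(7y) = 8299/10000 ≈ 0.829900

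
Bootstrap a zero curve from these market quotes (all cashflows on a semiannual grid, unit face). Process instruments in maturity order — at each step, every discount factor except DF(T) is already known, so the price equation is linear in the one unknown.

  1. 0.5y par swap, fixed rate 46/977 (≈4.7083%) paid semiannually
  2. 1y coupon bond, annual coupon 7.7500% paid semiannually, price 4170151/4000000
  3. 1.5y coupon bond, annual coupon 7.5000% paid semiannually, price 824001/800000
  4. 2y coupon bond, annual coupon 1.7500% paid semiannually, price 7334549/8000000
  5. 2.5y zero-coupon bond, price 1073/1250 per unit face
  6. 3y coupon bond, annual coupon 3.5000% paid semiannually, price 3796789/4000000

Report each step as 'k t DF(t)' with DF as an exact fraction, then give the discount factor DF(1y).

1 1/2 977/1000
2 1 1209/1250
3 3/2 369/400
4 2 221/250
5 5/2 1073/1250
6 3 1067/1250
DF(1y) = 1209/1250 ≈ 0.967200

step 1 [0.5y] swap r/2=23/977: DF=(1 − 23/977·(0))/(1+23/977) = 977/1000 ≈ 0.977000
step 2 [1y] bond c/2=31/800: DF=(4170151/4000000 − 31/800·(0.977000))/(1+31/800) = 1209/1250 ≈ 0.967200
step 3 [1.5y] bond c/2=3/80: DF=(824001/800000 − 3/80·(0.977000+0.967200))/(1+3/80) = 369/400 ≈ 0.922500
step 4 [2y] bond c/2=7/800: DF=(7334549/8000000 − 7/800·(0.977000+0.967200+0.922500))/(1+7/800) = 221/250 ≈ 0.884000
step 5 [2.5y] zero: DF = P = 1073/1250 ≈ 0.858400
step 6 [3y] bond c/2=7/400: DF=(3796789/4000000 − 7/400·(0.977000+0.967200+0.922500+0.884000+0.858400))/(1+7/400) = 1067/1250 ≈ 0.853600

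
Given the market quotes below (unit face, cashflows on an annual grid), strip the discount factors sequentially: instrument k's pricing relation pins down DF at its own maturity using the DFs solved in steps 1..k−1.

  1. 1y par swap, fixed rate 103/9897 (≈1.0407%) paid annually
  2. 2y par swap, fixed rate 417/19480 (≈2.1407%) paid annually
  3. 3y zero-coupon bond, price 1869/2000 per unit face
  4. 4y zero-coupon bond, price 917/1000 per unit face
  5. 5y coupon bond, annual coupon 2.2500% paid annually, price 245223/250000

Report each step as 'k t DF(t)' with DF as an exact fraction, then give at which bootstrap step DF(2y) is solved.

step 1 [1y] swap r/1=103/9897: DF=(1 − 103/9897·(0))/(1+103/9897) = 9897/10000 ≈ 0.989700
step 2 [2y] swap r/1=417/19480: DF=(1 − 417/19480·(0.989700))/(1+417/19480) = 9583/10000 ≈ 0.958300
step 3 [3y] zero: DF = P = 1869/2000 ≈ 0.934500
step 4 [4y] zero: DF = P = 917/1000 ≈ 0.917000
step 5 [5y] bond c/1=9/400: DF=(245223/250000 − 9/400·(0.989700+0.958300+0.934500+0.917000))/(1+9/400) = 8757/10000 ≈ 0.875700

1 1 9897/10000
2 2 9583/10000
3 3 1869/2000
4 4 917/1000
5 5 8757/10000
DF(2y) is solved at step 2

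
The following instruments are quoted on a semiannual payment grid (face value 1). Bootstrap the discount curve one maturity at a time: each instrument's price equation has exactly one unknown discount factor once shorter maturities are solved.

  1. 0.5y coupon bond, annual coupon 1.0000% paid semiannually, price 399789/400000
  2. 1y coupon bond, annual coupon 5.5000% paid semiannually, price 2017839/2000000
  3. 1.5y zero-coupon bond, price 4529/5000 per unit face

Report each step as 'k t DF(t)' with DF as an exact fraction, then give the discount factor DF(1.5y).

step 1 [0.5y] bond c/2=1/200: DF=(399789/400000 − 1/200·(0))/(1+1/200) = 1989/2000 ≈ 0.994500
step 2 [1y] bond c/2=11/400: DF=(2017839/2000000 − 11/400·(0.994500))/(1+11/400) = 9553/10000 ≈ 0.955300
step 3 [1.5y] zero: DF = P = 4529/5000 ≈ 0.905800

1 1/2 1989/2000
2 1 9553/10000
3 3/2 4529/5000
DF(1.5y) = 4529/5000 ≈ 0.905800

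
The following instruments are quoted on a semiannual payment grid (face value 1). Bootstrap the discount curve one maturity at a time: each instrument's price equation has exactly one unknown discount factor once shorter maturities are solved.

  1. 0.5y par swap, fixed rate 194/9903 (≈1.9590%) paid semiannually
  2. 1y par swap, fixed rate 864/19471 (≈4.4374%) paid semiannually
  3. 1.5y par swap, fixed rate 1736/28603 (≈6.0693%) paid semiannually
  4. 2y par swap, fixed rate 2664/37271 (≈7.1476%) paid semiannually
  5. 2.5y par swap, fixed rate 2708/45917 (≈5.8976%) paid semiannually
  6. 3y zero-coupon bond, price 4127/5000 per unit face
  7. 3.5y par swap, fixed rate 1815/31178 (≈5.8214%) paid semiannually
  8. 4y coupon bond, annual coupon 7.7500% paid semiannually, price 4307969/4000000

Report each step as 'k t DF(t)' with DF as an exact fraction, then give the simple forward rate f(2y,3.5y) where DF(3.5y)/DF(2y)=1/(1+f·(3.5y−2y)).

step 1 [0.5y] swap r/2=97/9903: DF=(1 − 97/9903·(0))/(1+97/9903) = 9903/10000 ≈ 0.990300
step 2 [1y] swap r/2=432/19471: DF=(1 − 432/19471·(0.990300))/(1+432/19471) = 598/625 ≈ 0.956800
step 3 [1.5y] swap r/2=868/28603: DF=(1 − 868/28603·(0.990300+0.956800))/(1+868/28603) = 2283/2500 ≈ 0.913200
step 4 [2y] swap r/2=1332/37271: DF=(1 − 1332/37271·(0.990300+0.956800+0.913200))/(1+1332/37271) = 2167/2500 ≈ 0.866800
step 5 [2.5y] swap r/2=1354/45917: DF=(1 − 1354/45917·(0.990300+0.956800+0.913200+0.866800))/(1+1354/45917) = 4323/5000 ≈ 0.864600
step 6 [3y] zero: DF = P = 4127/5000 ≈ 0.825400
step 7 [3.5y] swap r/2=1815/62356: DF=(1 − 1815/62356·(0.990300+0.956800+0.913200+0.866800+0.864600+0.825400))/(1+1815/62356) = 1637/2000 ≈ 0.818500
step 8 [4y] bond c/2=31/800: DF=(4307969/4000000 − 31/800·(0.990300+0.956800+0.913200+0.866800+0.864600+0.825400+0.818500))/(1+31/800) = 4021/5000 ≈ 0.804200

1 1/2 9903/10000
2 1 598/625
3 3/2 2283/2500
4 2 2167/2500
5 5/2 4323/5000
6 3 4127/5000
7 7/2 1637/2000
8 4 4021/5000
f(2y,3.5y) = ((2167/2500)/(1637/2000) − 1)/(3/2) = 322/8185 ≈ 3.9340%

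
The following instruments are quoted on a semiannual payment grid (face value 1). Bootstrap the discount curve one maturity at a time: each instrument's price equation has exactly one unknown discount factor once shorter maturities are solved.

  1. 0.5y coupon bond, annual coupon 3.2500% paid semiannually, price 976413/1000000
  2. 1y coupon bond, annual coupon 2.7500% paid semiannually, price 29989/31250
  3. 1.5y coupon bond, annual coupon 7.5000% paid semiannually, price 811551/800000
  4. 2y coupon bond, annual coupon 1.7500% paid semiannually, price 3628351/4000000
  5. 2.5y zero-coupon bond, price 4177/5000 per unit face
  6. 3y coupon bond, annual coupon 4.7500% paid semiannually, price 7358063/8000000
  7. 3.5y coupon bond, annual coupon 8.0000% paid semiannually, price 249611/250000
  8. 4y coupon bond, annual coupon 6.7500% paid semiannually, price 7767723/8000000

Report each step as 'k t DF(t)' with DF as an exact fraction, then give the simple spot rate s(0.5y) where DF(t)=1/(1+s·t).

step 1 [0.5y] bond c/2=13/800: DF=(976413/1000000 − 13/800·(0))/(1+13/800) = 1201/1250 ≈ 0.960800
step 2 [1y] bond c/2=11/800: DF=(29989/31250 − 11/800·(0.960800))/(1+11/800) = 1167/1250 ≈ 0.933600
step 3 [1.5y] bond c/2=3/80: DF=(811551/800000 − 3/80·(0.960800+0.933600))/(1+3/80) = 9093/10000 ≈ 0.909300
step 4 [2y] bond c/2=7/800: DF=(3628351/4000000 − 7/800·(0.960800+0.933600+0.909300))/(1+7/800) = 8749/10000 ≈ 0.874900
step 5 [2.5y] zero: DF = P = 4177/5000 ≈ 0.835400
step 6 [3y] bond c/2=19/800: DF=(7358063/8000000 − 19/800·(0.960800+0.933600+0.909300+0.874900+0.835400))/(1+19/800) = 7937/10000 ≈ 0.793700
step 7 [3.5y] bond c/2=1/25: DF=(249611/250000 − 1/25·(0.960800+0.933600+0.909300+0.874900+0.835400+0.793700))/(1+1/25) = 7559/10000 ≈ 0.755900
step 8 [4y] bond c/2=27/800: DF=(7767723/8000000 − 27/800·(0.960800+0.933600+0.909300+0.874900+0.835400+0.793700+0.755900))/(1+27/800) = 7413/10000 ≈ 0.741300

1 1/2 1201/1250
2 1 1167/1250
3 3/2 9093/10000
4 2 8749/10000
5 5/2 4177/5000
6 3 7937/10000
7 7/2 7559/10000
8 4 7413/10000
s(0.5y) = (1/(1201/1250) − 1)/(1/2) = 98/1201 ≈ 8.1599%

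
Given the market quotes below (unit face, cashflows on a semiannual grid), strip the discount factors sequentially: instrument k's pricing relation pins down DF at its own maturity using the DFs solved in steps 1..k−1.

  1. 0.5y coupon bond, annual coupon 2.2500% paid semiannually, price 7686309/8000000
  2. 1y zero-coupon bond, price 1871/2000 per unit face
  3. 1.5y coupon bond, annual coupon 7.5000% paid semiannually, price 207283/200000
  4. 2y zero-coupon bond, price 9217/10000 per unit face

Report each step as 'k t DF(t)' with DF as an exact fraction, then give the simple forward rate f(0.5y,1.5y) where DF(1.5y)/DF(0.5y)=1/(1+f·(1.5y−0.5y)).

step 1 [0.5y] bond c/2=9/800: DF=(7686309/8000000 − 9/800·(0))/(1+9/800) = 9501/10000 ≈ 0.950100
step 2 [1y] zero: DF = P = 1871/2000 ≈ 0.935500
step 3 [1.5y] bond c/2=3/80: DF=(207283/200000 − 3/80·(0.950100+0.935500))/(1+3/80) = 2327/2500 ≈ 0.930800
step 4 [2y] zero: DF = P = 9217/10000 ≈ 0.921700

1 1/2 9501/10000
2 1 1871/2000
3 3/2 2327/2500
4 2 9217/10000
f(0.5y,1.5y) = ((9501/10000)/(2327/2500) − 1)/(1) = 193/9308 ≈ 2.0735%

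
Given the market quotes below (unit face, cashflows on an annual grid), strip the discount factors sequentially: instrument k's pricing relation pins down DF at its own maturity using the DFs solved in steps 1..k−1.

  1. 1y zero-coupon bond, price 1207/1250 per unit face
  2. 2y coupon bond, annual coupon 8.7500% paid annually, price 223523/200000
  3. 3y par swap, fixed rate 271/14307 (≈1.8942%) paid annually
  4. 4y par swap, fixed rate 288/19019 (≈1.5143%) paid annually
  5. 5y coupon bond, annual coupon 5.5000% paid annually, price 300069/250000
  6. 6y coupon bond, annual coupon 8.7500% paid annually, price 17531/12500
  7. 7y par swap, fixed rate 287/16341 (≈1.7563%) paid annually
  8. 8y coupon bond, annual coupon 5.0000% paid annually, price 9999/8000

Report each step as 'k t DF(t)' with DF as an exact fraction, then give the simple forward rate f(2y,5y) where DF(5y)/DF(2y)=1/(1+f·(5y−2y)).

step 1 [1y] zero: DF = P = 1207/1250 ≈ 0.965600
step 2 [2y] bond c/1=7/80: DF=(223523/200000 − 7/80·(0.965600))/(1+7/80) = 19/20 ≈ 0.950000
step 3 [3y] swap r/1=271/14307: DF=(1 − 271/14307·(0.965600+0.950000))/(1+271/14307) = 4729/5000 ≈ 0.945800
step 4 [4y] swap r/1=288/19019: DF=(1 − 288/19019·(0.965600+0.950000+0.945800))/(1+288/19019) = 589/625 ≈ 0.942400
step 5 [5y] bond c/1=11/200: DF=(300069/250000 − 11/200·(0.965600+0.950000+0.945800+0.942400))/(1+11/200) = 4697/5000 ≈ 0.939400
step 6 [6y] bond c/1=7/80: DF=(17531/12500 − 7/80·(0.965600+0.950000+0.945800+0.942400+0.939400))/(1+7/80) = 227/250 ≈ 0.908000
step 7 [7y] swap r/1=287/16341: DF=(1 − 287/16341·(0.965600+0.950000+0.945800+0.942400+0.939400+0.908000))/(1+287/16341) = 2213/2500 ≈ 0.885200
step 8 [8y] bond c/1=1/20: DF=(9999/8000 − 1/20·(0.965600+0.950000+0.945800+0.942400+0.939400+0.908000+0.885200))/(1+1/20) = 8791/10000 ≈ 0.879100

1 1 1207/1250
2 2 19/20
3 3 4729/5000
4 4 589/625
5 5 4697/5000
6 6 227/250
7 7 2213/2500
8 8 8791/10000
f(2y,5y) = ((19/20)/(4697/5000) − 1)/(3) = 53/14091 ≈ 0.3761%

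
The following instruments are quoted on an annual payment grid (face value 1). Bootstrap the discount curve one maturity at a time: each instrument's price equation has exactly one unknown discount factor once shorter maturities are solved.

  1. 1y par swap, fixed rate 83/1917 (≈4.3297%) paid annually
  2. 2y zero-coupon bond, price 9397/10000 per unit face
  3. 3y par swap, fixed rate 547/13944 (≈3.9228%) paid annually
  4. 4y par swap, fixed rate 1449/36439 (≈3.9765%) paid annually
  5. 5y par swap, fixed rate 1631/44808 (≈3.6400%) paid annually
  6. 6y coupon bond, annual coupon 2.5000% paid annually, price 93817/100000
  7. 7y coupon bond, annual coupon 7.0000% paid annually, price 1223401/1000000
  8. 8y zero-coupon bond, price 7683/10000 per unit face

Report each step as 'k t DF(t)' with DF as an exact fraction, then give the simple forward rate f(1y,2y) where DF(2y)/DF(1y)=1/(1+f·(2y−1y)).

1 1 1917/2000
2 2 9397/10000
3 3 4453/5000
4 4 8551/10000
5 5 8369/10000
6 6 403/500
7 7 319/400
8 8 7683/10000
f(1y,2y) = ((1917/2000)/(9397/10000) − 1)/(1) = 188/9397 ≈ 2.0006%

step 1 [1y] swap r/1=83/1917: DF=(1 − 83/1917·(0))/(1+83/1917) = 1917/2000 ≈ 0.958500
step 2 [2y] zero: DF = P = 9397/10000 ≈ 0.939700
step 3 [3y] swap r/1=547/13944: DF=(1 − 547/13944·(0.958500+0.939700))/(1+547/13944) = 4453/5000 ≈ 0.890600
step 4 [4y] swap r/1=1449/36439: DF=(1 − 1449/36439·(0.958500+0.939700+0.890600))/(1+1449/36439) = 8551/10000 ≈ 0.855100
step 5 [5y] swap r/1=1631/44808: DF=(1 − 1631/44808·(0.958500+0.939700+0.890600+0.855100))/(1+1631/44808) = 8369/10000 ≈ 0.836900
step 6 [6y] bond c/1=1/40: DF=(93817/100000 − 1/40·(0.958500+0.939700+0.890600+0.855100+0.836900))/(1+1/40) = 403/500 ≈ 0.806000
step 7 [7y] bond c/1=7/100: DF=(1223401/1000000 − 7/100·(0.958500+0.939700+0.890600+0.855100+0.836900+0.806000))/(1+7/100) = 319/400 ≈ 0.797500
step 8 [8y] zero: DF = P = 7683/10000 ≈ 0.768300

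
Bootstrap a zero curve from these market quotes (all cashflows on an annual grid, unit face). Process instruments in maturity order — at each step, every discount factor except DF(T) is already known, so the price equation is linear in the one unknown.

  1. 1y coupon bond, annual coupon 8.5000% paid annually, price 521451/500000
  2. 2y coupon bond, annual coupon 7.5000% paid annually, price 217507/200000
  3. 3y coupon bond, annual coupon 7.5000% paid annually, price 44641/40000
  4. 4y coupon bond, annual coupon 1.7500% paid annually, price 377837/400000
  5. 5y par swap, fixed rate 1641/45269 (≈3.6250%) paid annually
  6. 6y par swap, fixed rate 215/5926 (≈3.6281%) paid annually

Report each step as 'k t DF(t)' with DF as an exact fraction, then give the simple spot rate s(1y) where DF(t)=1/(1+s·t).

step 1 [1y] bond c/1=17/200: DF=(521451/500000 − 17/200·(0))/(1+17/200) = 2403/2500 ≈ 0.961200
step 2 [2y] bond c/1=3/40: DF=(217507/200000 − 3/40·(0.961200))/(1+3/40) = 4723/5000 ≈ 0.944600
step 3 [3y] bond c/1=3/40: DF=(44641/40000 − 3/40·(0.961200+0.944600))/(1+3/40) = 2263/2500 ≈ 0.905200
step 4 [4y] bond c/1=7/400: DF=(377837/400000 − 7/400·(0.961200+0.944600+0.905200))/(1+7/400) = 22/25 ≈ 0.880000
step 5 [5y] swap r/1=1641/45269: DF=(1 − 1641/45269·(0.961200+0.944600+0.905200+0.880000))/(1+1641/45269) = 8359/10000 ≈ 0.835900
step 6 [6y] swap r/1=215/5926: DF=(1 − 215/5926·(0.961200+0.944600+0.905200+0.880000+0.835900))/(1+215/5926) = 1613/2000 ≈ 0.806500

1 1 2403/2500
2 2 4723/5000
3 3 2263/2500
4 4 22/25
5 5 8359/10000
6 6 1613/2000
s(1y) = (1/(2403/2500) − 1)/(1) = 97/2403 ≈ 4.0366%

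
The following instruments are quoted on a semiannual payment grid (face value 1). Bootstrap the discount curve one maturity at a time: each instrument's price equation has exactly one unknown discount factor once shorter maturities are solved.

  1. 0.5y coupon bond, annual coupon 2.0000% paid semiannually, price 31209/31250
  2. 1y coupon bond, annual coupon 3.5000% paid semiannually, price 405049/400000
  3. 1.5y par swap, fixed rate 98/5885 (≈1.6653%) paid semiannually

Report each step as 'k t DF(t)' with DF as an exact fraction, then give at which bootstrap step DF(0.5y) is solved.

1 1/2 618/625
2 1 4891/5000
3 3/2 1951/2000
DF(0.5y) is solved at step 1

step 1 [0.5y] bond c/2=1/100: DF=(31209/31250 − 1/100·(0))/(1+1/100) = 618/625 ≈ 0.988800
step 2 [1y] bond c/2=7/400: DF=(405049/400000 − 7/400·(0.988800))/(1+7/400) = 4891/5000 ≈ 0.978200
step 3 [1.5y] swap r/2=49/5885: DF=(1 − 49/5885·(0.988800+0.978200))/(1+49/5885) = 1951/2000 ≈ 0.975500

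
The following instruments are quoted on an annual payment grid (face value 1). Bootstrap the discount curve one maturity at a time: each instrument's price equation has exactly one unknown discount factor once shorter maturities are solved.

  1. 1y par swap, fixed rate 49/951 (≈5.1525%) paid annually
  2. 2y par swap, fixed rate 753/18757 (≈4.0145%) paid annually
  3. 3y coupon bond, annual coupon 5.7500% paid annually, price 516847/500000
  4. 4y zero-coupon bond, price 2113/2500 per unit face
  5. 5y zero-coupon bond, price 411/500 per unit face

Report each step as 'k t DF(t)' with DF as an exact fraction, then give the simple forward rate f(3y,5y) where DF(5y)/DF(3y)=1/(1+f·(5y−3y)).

1 1 951/1000
2 2 9247/10000
3 3 1751/2000
4 4 2113/2500
5 5 411/500
f(3y,5y) = ((1751/2000)/(411/500) − 1)/(2) = 107/3288 ≈ 3.2543%

step 1 [1y] swap r/1=49/951: DF=(1 − 49/951·(0))/(1+49/951) = 951/1000 ≈ 0.951000
step 2 [2y] swap r/1=753/18757: DF=(1 − 753/18757·(0.951000))/(1+753/18757) = 9247/10000 ≈ 0.924700
step 3 [3y] bond c/1=23/400: DF=(516847/500000 − 23/400·(0.951000+0.924700))/(1+23/400) = 1751/2000 ≈ 0.875500
step 4 [4y] zero: DF = P = 2113/2500 ≈ 0.845200
step 5 [5y] zero: DF = P = 411/500 ≈ 0.822000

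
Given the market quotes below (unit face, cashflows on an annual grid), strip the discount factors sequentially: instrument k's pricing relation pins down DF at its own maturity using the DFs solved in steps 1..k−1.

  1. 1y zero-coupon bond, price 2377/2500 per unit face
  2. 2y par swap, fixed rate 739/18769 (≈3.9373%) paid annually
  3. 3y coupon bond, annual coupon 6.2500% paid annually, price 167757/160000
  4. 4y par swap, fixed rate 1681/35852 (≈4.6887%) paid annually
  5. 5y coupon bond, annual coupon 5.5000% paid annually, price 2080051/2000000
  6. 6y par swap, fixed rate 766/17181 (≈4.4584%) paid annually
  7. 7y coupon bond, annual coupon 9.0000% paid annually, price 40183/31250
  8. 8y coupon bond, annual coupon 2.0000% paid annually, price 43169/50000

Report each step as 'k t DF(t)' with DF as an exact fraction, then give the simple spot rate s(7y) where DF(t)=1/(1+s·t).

1 1 2377/2500
2 2 9261/10000
3 3 2191/2500
4 4 8319/10000
5 5 7989/10000
6 6 3851/5000
7 7 7541/10000
8 8 3653/5000
s(7y) = (1/(7541/10000) − 1)/(7) = 2459/52787 ≈ 4.6583%

step 1 [1y] zero: DF = P = 2377/2500 ≈ 0.950800
step 2 [2y] swap r/1=739/18769: DF=(1 − 739/18769·(0.950800))/(1+739/18769) = 9261/10000 ≈ 0.926100
step 3 [3y] bond c/1=1/16: DF=(167757/160000 − 1/16·(0.950800+0.926100))/(1+1/16) = 2191/2500 ≈ 0.876400
step 4 [4y] swap r/1=1681/35852: DF=(1 − 1681/35852·(0.950800+0.926100+0.876400))/(1+1681/35852) = 8319/10000 ≈ 0.831900
step 5 [5y] bond c/1=11/200: DF=(2080051/2000000 − 11/200·(0.950800+0.926100+0.876400+0.831900))/(1+11/200) = 7989/10000 ≈ 0.798900
step 6 [6y] swap r/1=766/17181: DF=(1 − 766/17181·(0.950800+0.926100+0.876400+0.831900+0.798900))/(1+766/17181) = 3851/5000 ≈ 0.770200
step 7 [7y] bond c/1=9/100: DF=(40183/31250 − 9/100·(0.950800+0.926100+0.876400+0.831900+0.798900+0.770200))/(1+9/100) = 7541/10000 ≈ 0.754100
step 8 [8y] bond c/1=1/50: DF=(43169/50000 − 1/50·(0.950800+0.926100+0.876400+0.831900+0.798900+0.770200+0.754100))/(1+1/50) = 3653/5000 ≈ 0.730600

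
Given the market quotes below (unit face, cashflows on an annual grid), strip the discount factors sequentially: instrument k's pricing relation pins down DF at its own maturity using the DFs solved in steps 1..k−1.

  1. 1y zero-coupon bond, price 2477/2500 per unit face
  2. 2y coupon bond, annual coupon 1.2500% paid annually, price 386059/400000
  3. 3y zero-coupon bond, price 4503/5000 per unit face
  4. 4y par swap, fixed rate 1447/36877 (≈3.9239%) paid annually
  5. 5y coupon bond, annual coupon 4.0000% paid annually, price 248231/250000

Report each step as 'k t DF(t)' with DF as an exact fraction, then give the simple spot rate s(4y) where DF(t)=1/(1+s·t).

1 1 2477/2500
2 2 941/1000
3 3 4503/5000
4 4 8553/10000
5 5 8129/10000
s(4y) = (1/(8553/10000) − 1)/(4) = 1447/34212 ≈ 4.2295%

step 1 [1y] zero: DF = P = 2477/2500 ≈ 0.990800
step 2 [2y] bond c/1=1/80: DF=(386059/400000 − 1/80·(0.990800))/(1+1/80) = 941/1000 ≈ 0.941000
step 3 [3y] zero: DF = P = 4503/5000 ≈ 0.900600
step 4 [4y] swap r/1=1447/36877: DF=(1 − 1447/36877·(0.990800+0.941000+0.900600))/(1+1447/36877) = 8553/10000 ≈ 0.855300
step 5 [5y] bond c/1=1/25: DF=(248231/250000 − 1/25·(0.990800+0.941000+0.900600+0.855300))/(1+1/25) = 8129/10000 ≈ 0.812900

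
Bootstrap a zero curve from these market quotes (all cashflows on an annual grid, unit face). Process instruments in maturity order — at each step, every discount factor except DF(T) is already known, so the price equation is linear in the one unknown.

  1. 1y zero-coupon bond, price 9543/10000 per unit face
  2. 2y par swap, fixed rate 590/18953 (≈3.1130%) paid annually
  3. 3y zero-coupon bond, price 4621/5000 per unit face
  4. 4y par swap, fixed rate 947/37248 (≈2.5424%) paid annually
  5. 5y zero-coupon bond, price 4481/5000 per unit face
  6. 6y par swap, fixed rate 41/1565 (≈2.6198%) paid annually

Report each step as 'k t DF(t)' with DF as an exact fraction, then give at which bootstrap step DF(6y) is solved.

1 1 9543/10000
2 2 941/1000
3 3 4621/5000
4 4 9053/10000
5 5 4481/5000
6 6 1713/2000
DF(6y) is solved at step 6

step 1 [1y] zero: DF = P = 9543/10000 ≈ 0.954300
step 2 [2y] swap r/1=590/18953: DF=(1 − 590/18953·(0.954300))/(1+590/18953) = 941/1000 ≈ 0.941000
step 3 [3y] zero: DF = P = 4621/5000 ≈ 0.924200
step 4 [4y] swap r/1=947/37248: DF=(1 − 947/37248·(0.954300+0.941000+0.924200))/(1+947/37248) = 9053/10000 ≈ 0.905300
step 5 [5y] zero: DF = P = 4481/5000 ≈ 0.896200
step 6 [6y] swap r/1=41/1565: DF=(1 − 41/1565·(0.954300+0.941000+0.924200+0.905300+0.896200))/(1+41/1565) = 1713/2000 ≈ 0.856500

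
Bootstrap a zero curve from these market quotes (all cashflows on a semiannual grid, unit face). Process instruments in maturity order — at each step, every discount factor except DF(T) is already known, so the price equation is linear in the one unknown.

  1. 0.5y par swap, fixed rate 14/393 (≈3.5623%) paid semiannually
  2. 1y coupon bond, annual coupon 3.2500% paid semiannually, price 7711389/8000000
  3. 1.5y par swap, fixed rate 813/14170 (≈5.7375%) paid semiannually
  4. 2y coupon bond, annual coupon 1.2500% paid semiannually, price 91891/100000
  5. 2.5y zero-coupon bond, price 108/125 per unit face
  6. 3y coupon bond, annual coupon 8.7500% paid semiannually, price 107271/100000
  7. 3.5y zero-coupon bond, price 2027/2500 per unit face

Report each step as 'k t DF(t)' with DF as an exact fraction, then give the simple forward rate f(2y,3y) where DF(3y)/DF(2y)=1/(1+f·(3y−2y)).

1 1/2 393/400
2 1 583/625
3 3/2 9187/10000
4 2 2239/2500
5 5/2 108/125
6 3 522/625
7 7/2 2027/2500
f(2y,3y) = ((2239/2500)/(522/625) − 1)/(1) = 151/2088 ≈ 7.2318%

step 1 [0.5y] swap r/2=7/393: DF=(1 − 7/393·(0))/(1+7/393) = 393/400 ≈ 0.982500
step 2 [1y] bond c/2=13/800: DF=(7711389/8000000 − 13/800·(0.982500))/(1+13/800) = 583/625 ≈ 0.932800
step 3 [1.5y] swap r/2=813/28340: DF=(1 − 813/28340·(0.982500+0.932800))/(1+813/28340) = 9187/10000 ≈ 0.918700
step 4 [2y] bond c/2=1/160: DF=(91891/100000 − 1/160·(0.982500+0.932800+0.918700))/(1+1/160) = 2239/2500 ≈ 0.895600
step 5 [2.5y] zero: DF = P = 108/125 ≈ 0.864000
step 6 [3y] bond c/2=7/160: DF=(107271/100000 − 7/160·(0.982500+0.932800+0.918700+0.895600+0.864000))/(1+7/160) = 522/625 ≈ 0.835200
step 7 [3.5y] zero: DF = P = 2027/2500 ≈ 0.810800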